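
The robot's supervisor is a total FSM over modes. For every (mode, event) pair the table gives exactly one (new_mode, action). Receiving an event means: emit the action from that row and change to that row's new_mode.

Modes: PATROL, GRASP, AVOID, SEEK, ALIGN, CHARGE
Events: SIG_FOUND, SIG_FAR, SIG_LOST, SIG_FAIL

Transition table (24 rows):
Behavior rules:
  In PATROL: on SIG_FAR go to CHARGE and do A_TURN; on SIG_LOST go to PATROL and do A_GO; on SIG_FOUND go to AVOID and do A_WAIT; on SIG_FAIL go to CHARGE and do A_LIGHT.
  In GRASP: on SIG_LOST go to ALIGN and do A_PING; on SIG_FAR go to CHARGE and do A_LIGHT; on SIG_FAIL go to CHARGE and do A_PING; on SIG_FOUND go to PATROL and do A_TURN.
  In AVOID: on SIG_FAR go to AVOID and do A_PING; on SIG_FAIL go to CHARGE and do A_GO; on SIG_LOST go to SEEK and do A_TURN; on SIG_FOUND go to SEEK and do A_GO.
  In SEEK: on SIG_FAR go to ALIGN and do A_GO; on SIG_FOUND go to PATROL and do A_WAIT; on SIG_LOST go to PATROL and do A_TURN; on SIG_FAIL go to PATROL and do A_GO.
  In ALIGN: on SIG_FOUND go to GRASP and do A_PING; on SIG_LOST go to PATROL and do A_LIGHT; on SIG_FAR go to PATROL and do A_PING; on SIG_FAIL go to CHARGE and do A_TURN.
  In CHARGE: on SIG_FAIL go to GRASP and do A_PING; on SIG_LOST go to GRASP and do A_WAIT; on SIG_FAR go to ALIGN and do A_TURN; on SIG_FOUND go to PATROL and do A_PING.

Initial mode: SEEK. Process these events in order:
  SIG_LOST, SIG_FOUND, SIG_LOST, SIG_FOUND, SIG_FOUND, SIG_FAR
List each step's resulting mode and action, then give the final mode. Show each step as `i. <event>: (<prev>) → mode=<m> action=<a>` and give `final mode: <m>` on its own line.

final mode: AVOID

1. SIG_LOST: (SEEK) → mode=PATROL action=A_TURN
2. SIG_FOUND: (PATROL) → mode=AVOID action=A_WAIT
3. SIG_LOST: (AVOID) → mode=SEEK action=A_TURN
4. SIG_FOUND: (SEEK) → mode=PATROL action=A_WAIT
5. SIG_FOUND: (PATROL) → mode=AVOID action=A_WAIT
6. SIG_FAR: (AVOID) → mode=AVOID action=A_PING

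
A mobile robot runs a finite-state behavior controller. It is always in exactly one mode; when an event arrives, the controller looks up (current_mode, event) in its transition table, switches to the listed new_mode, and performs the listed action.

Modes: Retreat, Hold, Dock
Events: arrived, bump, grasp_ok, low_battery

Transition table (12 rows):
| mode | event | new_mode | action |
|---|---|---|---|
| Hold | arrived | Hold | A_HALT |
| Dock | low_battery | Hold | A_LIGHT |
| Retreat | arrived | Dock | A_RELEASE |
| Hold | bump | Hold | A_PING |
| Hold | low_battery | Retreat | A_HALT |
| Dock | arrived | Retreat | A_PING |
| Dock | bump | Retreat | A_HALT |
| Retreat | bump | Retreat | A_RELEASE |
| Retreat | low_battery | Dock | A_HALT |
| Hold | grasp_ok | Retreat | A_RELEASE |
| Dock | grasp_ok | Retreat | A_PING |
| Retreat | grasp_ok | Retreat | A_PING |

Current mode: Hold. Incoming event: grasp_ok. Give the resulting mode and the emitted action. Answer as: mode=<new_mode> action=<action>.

mode=Retreat action=A_RELEASE

current mode = Hold; filter table to that mode:
  (Hold, arrived) → (Hold, A_HALT)
  (Hold, bump) → (Hold, A_PING)
  (Hold, low_battery) → (Retreat, A_HALT)
  (Hold, grasp_ok) → (Retreat, A_RELEASE)  ← event matches
event = grasp_ok selects (Retreat, A_RELEASE)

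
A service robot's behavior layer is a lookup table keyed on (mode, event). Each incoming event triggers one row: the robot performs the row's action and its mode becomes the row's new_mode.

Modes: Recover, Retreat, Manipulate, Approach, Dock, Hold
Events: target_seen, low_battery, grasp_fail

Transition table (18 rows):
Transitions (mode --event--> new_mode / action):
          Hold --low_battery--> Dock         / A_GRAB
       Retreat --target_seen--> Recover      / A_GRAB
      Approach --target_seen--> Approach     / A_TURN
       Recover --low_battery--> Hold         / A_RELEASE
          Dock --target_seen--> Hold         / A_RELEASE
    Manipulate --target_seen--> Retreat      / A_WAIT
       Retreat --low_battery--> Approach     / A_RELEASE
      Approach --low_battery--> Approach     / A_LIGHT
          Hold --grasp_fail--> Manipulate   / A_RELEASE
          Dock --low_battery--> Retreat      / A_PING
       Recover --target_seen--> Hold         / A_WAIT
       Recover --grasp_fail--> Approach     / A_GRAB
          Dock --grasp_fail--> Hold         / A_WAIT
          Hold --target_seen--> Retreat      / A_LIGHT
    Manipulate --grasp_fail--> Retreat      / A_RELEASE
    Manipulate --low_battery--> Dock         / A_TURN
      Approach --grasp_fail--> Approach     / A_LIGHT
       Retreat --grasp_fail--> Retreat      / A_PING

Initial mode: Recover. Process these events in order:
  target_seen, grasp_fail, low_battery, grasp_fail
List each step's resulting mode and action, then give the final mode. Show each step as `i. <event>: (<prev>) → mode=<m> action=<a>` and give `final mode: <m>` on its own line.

1. target_seen: (Recover) → mode=Hold action=A_WAIT
2. grasp_fail: (Hold) → mode=Manipulate action=A_RELEASE
3. low_battery: (Manipulate) → mode=Dock action=A_TURN
4. grasp_fail: (Dock) → mode=Hold action=A_WAIT

final mode: Hold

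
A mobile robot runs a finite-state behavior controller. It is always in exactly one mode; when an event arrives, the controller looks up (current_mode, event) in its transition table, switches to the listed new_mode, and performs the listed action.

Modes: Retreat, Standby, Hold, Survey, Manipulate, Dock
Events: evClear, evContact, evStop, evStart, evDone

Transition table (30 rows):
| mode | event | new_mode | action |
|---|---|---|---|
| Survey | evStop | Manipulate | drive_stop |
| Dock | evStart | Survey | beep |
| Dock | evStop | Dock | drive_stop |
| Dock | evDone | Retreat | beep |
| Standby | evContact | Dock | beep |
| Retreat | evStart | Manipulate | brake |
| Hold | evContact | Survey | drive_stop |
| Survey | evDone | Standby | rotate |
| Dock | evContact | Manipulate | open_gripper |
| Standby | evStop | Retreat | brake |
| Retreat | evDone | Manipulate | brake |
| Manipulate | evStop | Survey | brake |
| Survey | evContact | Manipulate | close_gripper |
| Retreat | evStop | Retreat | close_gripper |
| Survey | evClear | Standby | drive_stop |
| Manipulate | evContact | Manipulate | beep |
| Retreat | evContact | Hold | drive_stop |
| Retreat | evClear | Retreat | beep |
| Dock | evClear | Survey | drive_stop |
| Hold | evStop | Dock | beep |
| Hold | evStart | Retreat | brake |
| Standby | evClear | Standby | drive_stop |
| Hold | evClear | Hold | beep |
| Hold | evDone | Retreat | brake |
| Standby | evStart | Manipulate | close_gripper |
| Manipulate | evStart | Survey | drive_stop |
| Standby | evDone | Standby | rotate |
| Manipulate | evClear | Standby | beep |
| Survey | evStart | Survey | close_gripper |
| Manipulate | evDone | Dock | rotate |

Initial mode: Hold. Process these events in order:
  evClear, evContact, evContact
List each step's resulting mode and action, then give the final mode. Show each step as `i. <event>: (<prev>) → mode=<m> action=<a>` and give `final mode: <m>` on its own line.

final mode: Manipulate

1. evClear: (Hold) → mode=Hold action=beep
2. evContact: (Hold) → mode=Survey action=drive_stop
3. evContact: (Survey) → mode=Manipulate action=close_gripper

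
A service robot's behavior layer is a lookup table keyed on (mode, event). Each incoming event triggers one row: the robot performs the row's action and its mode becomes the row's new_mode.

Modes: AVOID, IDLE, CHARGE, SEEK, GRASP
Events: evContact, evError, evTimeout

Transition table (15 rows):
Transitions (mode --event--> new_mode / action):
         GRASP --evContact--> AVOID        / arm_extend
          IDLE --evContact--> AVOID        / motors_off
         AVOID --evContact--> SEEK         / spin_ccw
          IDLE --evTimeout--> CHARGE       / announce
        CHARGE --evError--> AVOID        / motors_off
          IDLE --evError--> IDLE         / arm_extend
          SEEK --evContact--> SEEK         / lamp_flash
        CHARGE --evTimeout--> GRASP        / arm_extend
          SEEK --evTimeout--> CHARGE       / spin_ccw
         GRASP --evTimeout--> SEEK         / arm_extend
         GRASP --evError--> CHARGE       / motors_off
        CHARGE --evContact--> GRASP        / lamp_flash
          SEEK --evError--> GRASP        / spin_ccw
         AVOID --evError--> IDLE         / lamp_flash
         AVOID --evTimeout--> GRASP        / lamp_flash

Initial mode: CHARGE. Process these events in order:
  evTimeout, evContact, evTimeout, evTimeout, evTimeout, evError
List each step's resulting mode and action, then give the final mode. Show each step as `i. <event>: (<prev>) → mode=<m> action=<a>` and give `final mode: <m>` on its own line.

final mode: AVOID

1. evTimeout: (CHARGE) → mode=GRASP action=arm_extend
2. evContact: (GRASP) → mode=AVOID action=arm_extend
3. evTimeout: (AVOID) → mode=GRASP action=lamp_flash
4. evTimeout: (GRASP) → mode=SEEK action=arm_extend
5. evTimeout: (SEEK) → mode=CHARGE action=spin_ccw
6. evError: (CHARGE) → mode=AVOID action=motors_off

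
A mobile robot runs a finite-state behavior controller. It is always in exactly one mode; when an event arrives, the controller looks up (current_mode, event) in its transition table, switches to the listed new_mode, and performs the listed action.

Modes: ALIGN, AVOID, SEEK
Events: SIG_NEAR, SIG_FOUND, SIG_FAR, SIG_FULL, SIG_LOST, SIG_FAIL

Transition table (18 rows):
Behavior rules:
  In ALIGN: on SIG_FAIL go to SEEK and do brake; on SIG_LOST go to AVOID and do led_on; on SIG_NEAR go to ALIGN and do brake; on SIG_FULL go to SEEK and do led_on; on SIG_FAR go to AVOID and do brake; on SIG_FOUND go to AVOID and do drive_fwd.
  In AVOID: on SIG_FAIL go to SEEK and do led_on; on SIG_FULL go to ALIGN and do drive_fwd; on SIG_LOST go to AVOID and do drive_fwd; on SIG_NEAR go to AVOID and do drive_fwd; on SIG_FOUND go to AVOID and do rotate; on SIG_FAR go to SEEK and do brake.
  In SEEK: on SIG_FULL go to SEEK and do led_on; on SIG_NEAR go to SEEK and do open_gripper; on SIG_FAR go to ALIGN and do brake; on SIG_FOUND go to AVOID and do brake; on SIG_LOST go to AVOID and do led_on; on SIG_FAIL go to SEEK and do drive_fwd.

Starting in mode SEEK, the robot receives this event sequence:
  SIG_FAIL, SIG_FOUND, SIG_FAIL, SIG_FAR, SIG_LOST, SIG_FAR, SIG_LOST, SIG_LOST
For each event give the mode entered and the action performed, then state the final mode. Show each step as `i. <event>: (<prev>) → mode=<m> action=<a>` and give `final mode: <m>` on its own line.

final mode: AVOID

1. SIG_FAIL: (SEEK) → mode=SEEK action=drive_fwd
2. SIG_FOUND: (SEEK) → mode=AVOID action=brake
3. SIG_FAIL: (AVOID) → mode=SEEK action=led_on
4. SIG_FAR: (SEEK) → mode=ALIGN action=brake
5. SIG_LOST: (ALIGN) → mode=AVOID action=led_on
6. SIG_FAR: (AVOID) → mode=SEEK action=brake
7. SIG_LOST: (SEEK) → mode=AVOID action=led_on
8. SIG_LOST: (AVOID) → mode=AVOID action=drive_fwd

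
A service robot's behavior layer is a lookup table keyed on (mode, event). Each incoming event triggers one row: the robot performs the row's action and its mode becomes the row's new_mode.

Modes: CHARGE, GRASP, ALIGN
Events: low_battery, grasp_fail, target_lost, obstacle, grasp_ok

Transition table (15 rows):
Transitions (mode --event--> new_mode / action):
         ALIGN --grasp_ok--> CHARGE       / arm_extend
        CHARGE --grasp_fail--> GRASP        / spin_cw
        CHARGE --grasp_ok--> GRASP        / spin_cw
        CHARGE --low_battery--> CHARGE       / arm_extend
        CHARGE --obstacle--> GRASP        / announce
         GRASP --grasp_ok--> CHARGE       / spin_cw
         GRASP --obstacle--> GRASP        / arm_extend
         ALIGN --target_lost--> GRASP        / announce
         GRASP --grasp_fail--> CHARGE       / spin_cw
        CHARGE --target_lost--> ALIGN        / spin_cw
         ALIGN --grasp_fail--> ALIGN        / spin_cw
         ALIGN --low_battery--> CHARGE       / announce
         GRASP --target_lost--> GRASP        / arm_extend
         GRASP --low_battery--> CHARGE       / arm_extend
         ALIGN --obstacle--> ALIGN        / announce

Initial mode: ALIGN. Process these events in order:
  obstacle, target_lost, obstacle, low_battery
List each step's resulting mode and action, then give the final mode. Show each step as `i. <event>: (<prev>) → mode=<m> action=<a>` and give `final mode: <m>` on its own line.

1. obstacle: (ALIGN) → mode=ALIGN action=announce
2. target_lost: (ALIGN) → mode=GRASP action=announce
3. obstacle: (GRASP) → mode=GRASP action=arm_extend
4. low_battery: (GRASP) → mode=CHARGE action=arm_extend

final mode: CHARGE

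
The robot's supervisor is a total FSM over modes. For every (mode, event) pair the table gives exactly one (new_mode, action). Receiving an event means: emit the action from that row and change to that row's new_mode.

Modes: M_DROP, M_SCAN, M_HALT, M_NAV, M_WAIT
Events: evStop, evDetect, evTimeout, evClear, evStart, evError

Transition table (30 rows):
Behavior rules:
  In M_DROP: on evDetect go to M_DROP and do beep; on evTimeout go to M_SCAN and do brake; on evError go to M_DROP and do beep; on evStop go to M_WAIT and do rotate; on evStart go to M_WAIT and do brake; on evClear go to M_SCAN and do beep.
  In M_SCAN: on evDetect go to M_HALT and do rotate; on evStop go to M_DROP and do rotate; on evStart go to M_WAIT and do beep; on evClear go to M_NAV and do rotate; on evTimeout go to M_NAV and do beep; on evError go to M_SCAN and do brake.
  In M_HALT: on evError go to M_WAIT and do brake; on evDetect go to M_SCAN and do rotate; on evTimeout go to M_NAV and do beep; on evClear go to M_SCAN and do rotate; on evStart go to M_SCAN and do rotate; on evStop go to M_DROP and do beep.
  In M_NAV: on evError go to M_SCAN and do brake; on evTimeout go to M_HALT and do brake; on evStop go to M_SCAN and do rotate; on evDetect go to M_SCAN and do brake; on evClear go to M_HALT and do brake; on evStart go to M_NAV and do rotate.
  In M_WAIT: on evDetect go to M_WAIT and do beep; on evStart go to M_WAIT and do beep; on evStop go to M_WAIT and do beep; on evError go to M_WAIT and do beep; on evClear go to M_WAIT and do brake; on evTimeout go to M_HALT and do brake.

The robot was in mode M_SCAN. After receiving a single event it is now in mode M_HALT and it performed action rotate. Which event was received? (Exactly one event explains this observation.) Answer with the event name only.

evDetect

try evStop: (M_SCAN, evStop) → (M_DROP, rotate)
try evDetect: (M_SCAN, evDetect) → (M_HALT, rotate)  ← matches
try evTimeout: (M_SCAN, evTimeout) → (M_NAV, beep)
try evClear: (M_SCAN, evClear) → (M_NAV, rotate)
try evStart: (M_SCAN, evStart) → (M_WAIT, beep)
try evError: (M_SCAN, evError) → (M_SCAN, brake)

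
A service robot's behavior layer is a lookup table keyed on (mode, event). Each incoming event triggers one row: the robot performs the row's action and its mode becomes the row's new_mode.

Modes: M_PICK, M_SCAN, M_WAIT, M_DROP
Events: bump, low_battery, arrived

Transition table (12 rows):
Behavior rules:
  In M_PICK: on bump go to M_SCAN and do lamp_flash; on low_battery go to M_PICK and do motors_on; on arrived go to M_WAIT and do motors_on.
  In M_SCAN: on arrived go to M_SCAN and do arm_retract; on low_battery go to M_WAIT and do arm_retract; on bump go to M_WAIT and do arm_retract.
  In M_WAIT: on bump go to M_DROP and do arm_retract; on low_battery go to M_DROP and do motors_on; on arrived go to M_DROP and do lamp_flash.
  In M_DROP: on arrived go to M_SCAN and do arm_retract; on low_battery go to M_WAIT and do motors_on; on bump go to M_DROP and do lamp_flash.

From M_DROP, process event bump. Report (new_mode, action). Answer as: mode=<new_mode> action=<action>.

current mode = M_DROP; filter table to that mode:
  (M_DROP, arrived) → (M_SCAN, arm_retract)
  (M_DROP, low_battery) → (M_WAIT, motors_on)
  (M_DROP, bump) → (M_DROP, lamp_flash)  ← event matches
event = bump selects (M_DROP, lamp_flash)

mode=M_DROP action=lamp_flash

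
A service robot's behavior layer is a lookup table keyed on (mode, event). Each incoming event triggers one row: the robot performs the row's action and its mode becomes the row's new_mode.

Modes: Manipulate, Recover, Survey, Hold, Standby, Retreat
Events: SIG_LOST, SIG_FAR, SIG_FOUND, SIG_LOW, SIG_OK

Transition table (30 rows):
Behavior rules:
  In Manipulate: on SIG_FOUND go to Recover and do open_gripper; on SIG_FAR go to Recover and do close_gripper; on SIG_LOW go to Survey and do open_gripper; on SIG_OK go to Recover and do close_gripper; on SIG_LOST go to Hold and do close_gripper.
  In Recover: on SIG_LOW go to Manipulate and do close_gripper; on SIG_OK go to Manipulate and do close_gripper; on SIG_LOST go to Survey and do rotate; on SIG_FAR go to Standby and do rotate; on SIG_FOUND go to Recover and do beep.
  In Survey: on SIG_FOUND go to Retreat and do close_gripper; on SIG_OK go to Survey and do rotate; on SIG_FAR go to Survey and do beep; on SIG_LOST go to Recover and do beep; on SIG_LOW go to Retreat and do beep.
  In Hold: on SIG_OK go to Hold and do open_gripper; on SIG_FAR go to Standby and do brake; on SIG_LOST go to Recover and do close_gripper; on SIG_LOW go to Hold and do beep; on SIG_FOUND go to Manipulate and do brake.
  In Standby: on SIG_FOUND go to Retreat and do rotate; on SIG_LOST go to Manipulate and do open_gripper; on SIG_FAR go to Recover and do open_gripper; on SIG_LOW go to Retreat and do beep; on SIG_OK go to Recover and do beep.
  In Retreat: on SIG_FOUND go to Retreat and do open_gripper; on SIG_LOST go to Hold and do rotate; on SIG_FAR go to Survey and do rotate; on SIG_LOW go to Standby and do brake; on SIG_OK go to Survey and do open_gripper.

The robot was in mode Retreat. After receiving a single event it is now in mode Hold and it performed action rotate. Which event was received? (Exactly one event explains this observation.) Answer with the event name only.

SIG_LOST

try SIG_LOST: (Retreat, SIG_LOST) → (Hold, rotate)  ← matches
try SIG_FAR: (Retreat, SIG_FAR) → (Survey, rotate)
try SIG_FOUND: (Retreat, SIG_FOUND) → (Retreat, open_gripper)
try SIG_LOW: (Retreat, SIG_LOW) → (Standby, brake)
try SIG_OK: (Retreat, SIG_OK) → (Survey, open_gripper)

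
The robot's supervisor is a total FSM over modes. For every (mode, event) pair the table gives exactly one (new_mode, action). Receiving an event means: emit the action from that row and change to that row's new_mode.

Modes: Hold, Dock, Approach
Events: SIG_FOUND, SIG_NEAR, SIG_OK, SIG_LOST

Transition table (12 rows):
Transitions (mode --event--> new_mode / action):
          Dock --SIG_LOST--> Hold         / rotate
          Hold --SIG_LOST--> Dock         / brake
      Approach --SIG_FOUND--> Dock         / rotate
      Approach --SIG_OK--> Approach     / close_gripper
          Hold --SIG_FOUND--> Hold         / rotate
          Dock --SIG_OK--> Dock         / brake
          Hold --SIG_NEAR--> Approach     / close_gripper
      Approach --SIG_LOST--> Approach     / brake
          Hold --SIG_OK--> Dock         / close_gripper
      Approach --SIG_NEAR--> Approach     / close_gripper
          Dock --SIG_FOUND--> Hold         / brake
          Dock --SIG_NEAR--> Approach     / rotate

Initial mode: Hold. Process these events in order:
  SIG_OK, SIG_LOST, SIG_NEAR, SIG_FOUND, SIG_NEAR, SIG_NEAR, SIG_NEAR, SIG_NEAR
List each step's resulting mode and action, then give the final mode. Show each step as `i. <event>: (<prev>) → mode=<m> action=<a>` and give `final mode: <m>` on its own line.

1. SIG_OK: (Hold) → mode=Dock action=close_gripper
2. SIG_LOST: (Dock) → mode=Hold action=rotate
3. SIG_NEAR: (Hold) → mode=Approach action=close_gripper
4. SIG_FOUND: (Approach) → mode=Dock action=rotate
5. SIG_NEAR: (Dock) → mode=Approach action=rotate
6. SIG_NEAR: (Approach) → mode=Approach action=close_gripper
7. SIG_NEAR: (Approach) → mode=Approach action=close_gripper
8. SIG_NEAR: (Approach) → mode=Approach action=close_gripper

final mode: Approach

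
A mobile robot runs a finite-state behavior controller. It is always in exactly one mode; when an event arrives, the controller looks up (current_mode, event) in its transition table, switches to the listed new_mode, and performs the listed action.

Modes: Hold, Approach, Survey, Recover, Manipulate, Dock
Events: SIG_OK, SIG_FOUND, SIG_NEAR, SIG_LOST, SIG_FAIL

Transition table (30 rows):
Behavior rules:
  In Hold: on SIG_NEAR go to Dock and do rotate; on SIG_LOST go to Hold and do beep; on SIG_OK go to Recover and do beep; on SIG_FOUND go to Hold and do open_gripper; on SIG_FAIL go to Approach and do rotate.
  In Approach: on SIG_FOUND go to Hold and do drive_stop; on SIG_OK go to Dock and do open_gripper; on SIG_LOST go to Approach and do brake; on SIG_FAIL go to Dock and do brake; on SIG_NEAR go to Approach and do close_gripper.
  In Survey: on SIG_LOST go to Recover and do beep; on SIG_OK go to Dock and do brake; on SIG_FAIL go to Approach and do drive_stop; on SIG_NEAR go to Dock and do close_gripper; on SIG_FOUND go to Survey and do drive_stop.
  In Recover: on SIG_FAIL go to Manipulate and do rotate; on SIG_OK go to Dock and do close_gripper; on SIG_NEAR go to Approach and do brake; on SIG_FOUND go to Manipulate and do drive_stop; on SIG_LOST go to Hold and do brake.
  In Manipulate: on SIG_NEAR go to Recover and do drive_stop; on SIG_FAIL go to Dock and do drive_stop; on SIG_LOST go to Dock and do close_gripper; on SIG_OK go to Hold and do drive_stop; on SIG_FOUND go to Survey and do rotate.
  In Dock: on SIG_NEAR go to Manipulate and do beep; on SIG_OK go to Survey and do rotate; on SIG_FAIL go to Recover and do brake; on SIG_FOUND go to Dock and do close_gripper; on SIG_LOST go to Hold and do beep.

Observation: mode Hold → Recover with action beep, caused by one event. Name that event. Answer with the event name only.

SIG_OK

try SIG_OK: (Hold, SIG_OK) → (Recover, beep)  ← matches
try SIG_FOUND: (Hold, SIG_FOUND) → (Hold, open_gripper)
try SIG_NEAR: (Hold, SIG_NEAR) → (Dock, rotate)
try SIG_LOST: (Hold, SIG_LOST) → (Hold, beep)
try SIG_FAIL: (Hold, SIG_FAIL) → (Approach, rotate)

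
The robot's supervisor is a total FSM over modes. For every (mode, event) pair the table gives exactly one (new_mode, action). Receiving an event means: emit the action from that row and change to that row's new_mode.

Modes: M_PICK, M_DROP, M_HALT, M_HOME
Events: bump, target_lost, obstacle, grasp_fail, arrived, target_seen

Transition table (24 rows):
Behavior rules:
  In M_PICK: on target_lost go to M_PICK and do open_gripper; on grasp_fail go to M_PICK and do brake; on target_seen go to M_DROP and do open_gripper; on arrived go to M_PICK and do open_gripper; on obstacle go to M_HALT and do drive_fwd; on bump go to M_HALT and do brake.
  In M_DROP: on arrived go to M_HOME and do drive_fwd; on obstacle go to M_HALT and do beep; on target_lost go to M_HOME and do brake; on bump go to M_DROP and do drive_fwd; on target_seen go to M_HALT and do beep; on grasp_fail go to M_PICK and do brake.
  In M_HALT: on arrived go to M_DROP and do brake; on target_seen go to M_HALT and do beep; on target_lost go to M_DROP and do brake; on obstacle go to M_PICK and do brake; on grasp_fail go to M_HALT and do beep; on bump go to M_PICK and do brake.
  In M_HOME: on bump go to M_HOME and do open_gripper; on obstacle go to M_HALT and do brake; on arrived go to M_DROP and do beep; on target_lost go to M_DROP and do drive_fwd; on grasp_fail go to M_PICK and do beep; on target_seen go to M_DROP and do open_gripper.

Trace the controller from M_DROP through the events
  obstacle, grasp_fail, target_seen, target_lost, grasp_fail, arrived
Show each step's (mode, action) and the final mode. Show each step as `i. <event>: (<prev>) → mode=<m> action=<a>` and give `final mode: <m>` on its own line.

final mode: M_PICK

1. obstacle: (M_DROP) → mode=M_HALT action=beep
2. grasp_fail: (M_HALT) → mode=M_HALT action=beep
3. target_seen: (M_HALT) → mode=M_HALT action=beep
4. target_lost: (M_HALT) → mode=M_DROP action=brake
5. grasp_fail: (M_DROP) → mode=M_PICK action=brake
6. arrived: (M_PICK) → mode=M_PICK action=open_gripper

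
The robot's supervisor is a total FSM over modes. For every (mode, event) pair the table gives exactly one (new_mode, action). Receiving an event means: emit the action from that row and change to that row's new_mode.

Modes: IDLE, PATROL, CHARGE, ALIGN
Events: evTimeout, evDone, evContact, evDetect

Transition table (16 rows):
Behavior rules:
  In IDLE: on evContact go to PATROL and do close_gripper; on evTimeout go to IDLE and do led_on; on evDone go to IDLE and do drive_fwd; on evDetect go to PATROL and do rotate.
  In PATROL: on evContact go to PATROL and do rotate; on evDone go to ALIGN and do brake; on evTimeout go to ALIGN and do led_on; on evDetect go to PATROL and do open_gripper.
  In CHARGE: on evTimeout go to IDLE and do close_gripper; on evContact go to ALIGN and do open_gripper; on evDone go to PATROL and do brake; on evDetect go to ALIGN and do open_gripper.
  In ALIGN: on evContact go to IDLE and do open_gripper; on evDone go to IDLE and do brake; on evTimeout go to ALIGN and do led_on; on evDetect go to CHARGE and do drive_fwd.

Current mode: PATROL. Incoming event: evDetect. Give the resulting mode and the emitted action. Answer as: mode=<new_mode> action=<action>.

mode=PATROL action=open_gripper

current mode = PATROL; filter table to that mode:
  (PATROL, evContact) → (PATROL, rotate)
  (PATROL, evDone) → (ALIGN, brake)
  (PATROL, evTimeout) → (ALIGN, led_on)
  (PATROL, evDetect) → (PATROL, open_gripper)  ← event matches
event = evDetect selects (PATROL, open_gripper)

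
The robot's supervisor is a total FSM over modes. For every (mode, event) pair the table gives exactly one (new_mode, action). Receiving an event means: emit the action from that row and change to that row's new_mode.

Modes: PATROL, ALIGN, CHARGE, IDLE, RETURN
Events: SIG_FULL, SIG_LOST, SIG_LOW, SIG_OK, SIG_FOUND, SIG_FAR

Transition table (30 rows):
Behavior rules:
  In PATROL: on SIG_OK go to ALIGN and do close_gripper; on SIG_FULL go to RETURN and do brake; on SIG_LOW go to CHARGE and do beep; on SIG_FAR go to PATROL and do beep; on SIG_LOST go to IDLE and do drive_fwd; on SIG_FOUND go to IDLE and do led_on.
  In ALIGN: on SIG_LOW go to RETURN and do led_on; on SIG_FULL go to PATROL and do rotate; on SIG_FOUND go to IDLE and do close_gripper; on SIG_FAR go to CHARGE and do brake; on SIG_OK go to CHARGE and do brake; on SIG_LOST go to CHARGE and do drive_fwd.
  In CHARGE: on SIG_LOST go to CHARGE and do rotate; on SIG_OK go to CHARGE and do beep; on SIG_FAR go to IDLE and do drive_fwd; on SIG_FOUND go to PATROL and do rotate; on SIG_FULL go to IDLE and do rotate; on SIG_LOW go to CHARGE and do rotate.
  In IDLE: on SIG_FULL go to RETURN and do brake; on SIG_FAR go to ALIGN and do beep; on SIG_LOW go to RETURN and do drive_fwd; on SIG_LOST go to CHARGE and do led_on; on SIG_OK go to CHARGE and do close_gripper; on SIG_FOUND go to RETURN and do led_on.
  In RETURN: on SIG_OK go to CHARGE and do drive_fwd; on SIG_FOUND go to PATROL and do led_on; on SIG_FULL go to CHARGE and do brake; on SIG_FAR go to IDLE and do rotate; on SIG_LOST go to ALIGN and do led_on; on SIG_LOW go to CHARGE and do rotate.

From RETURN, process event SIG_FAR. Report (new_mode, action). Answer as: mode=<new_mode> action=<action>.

mode=IDLE action=rotate

current mode = RETURN; filter table to that mode:
  (RETURN, SIG_OK) → (CHARGE, drive_fwd)
  (RETURN, SIG_FOUND) → (PATROL, led_on)
  (RETURN, SIG_FULL) → (CHARGE, brake)
  (RETURN, SIG_FAR) → (IDLE, rotate)  ← event matches
  (RETURN, SIG_LOST) → (ALIGN, led_on)
  (RETURN, SIG_LOW) → (CHARGE, rotate)
event = SIG_FAR selects (IDLE, rotate)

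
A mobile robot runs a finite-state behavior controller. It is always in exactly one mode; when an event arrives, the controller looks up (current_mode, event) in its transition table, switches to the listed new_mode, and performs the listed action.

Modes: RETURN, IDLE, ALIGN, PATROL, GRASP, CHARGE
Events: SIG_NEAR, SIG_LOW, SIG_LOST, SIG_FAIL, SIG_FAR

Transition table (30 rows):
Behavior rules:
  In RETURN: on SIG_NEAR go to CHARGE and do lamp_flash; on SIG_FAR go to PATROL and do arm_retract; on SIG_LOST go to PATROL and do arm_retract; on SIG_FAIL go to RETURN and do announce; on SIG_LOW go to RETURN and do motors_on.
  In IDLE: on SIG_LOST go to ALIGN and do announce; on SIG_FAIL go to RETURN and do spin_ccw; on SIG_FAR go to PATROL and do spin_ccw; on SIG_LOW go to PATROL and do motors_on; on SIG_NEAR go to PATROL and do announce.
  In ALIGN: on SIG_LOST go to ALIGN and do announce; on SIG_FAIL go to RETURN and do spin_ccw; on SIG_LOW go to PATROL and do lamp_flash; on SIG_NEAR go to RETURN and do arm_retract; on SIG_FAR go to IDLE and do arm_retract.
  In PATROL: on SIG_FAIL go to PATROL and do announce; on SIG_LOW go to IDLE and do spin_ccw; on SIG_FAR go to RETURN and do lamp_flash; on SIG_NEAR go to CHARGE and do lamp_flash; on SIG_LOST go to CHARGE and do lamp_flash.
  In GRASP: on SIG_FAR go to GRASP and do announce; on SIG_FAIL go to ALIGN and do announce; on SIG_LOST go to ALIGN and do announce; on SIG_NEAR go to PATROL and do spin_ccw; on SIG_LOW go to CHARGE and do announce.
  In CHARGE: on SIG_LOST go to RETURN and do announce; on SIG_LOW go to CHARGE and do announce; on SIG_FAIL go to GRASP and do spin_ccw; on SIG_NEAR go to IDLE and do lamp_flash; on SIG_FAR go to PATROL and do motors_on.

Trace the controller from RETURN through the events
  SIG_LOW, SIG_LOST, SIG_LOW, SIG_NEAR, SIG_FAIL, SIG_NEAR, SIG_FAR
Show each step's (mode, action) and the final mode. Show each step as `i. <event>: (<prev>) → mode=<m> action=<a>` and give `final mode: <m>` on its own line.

final mode: PATROL

1. SIG_LOW: (RETURN) → mode=RETURN action=motors_on
2. SIG_LOST: (RETURN) → mode=PATROL action=arm_retract
3. SIG_LOW: (PATROL) → mode=IDLE action=spin_ccw
4. SIG_NEAR: (IDLE) → mode=PATROL action=announce
5. SIG_FAIL: (PATROL) → mode=PATROL action=announce
6. SIG_NEAR: (PATROL) → mode=CHARGE action=lamp_flash
7. SIG_FAR: (CHARGE) → mode=PATROL action=motors_on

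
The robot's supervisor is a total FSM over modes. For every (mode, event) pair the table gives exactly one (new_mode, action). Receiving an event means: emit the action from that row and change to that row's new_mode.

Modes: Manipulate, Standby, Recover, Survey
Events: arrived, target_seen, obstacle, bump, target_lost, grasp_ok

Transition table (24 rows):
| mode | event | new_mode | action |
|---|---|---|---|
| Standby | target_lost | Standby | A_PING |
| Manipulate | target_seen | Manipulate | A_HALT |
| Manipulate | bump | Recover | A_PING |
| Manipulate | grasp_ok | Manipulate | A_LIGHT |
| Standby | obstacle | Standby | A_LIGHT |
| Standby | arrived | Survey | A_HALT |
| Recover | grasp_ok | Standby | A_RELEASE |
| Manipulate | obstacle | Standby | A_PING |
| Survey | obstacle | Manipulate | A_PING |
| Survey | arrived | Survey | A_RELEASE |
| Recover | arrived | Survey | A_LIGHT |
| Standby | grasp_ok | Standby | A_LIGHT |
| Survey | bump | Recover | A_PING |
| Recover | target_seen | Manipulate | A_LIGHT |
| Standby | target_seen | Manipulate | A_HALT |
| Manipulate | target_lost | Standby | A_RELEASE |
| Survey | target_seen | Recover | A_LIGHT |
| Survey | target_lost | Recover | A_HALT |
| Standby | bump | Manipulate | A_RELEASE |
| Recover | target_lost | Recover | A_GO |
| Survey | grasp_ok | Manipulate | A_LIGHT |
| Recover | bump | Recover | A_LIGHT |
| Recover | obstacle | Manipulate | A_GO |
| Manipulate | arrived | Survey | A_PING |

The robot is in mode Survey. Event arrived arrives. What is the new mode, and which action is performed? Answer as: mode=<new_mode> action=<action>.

mode=Survey action=A_RELEASE

current mode = Survey; filter table to that mode:
  (Survey, obstacle) → (Manipulate, A_PING)
  (Survey, arrived) → (Survey, A_RELEASE)  ← event matches
  (Survey, bump) → (Recover, A_PING)
  (Survey, target_seen) → (Recover, A_LIGHT)
  (Survey, target_lost) → (Recover, A_HALT)
  (Survey, grasp_ok) → (Manipulate, A_LIGHT)
event = arrived selects (Survey, A_RELEASE)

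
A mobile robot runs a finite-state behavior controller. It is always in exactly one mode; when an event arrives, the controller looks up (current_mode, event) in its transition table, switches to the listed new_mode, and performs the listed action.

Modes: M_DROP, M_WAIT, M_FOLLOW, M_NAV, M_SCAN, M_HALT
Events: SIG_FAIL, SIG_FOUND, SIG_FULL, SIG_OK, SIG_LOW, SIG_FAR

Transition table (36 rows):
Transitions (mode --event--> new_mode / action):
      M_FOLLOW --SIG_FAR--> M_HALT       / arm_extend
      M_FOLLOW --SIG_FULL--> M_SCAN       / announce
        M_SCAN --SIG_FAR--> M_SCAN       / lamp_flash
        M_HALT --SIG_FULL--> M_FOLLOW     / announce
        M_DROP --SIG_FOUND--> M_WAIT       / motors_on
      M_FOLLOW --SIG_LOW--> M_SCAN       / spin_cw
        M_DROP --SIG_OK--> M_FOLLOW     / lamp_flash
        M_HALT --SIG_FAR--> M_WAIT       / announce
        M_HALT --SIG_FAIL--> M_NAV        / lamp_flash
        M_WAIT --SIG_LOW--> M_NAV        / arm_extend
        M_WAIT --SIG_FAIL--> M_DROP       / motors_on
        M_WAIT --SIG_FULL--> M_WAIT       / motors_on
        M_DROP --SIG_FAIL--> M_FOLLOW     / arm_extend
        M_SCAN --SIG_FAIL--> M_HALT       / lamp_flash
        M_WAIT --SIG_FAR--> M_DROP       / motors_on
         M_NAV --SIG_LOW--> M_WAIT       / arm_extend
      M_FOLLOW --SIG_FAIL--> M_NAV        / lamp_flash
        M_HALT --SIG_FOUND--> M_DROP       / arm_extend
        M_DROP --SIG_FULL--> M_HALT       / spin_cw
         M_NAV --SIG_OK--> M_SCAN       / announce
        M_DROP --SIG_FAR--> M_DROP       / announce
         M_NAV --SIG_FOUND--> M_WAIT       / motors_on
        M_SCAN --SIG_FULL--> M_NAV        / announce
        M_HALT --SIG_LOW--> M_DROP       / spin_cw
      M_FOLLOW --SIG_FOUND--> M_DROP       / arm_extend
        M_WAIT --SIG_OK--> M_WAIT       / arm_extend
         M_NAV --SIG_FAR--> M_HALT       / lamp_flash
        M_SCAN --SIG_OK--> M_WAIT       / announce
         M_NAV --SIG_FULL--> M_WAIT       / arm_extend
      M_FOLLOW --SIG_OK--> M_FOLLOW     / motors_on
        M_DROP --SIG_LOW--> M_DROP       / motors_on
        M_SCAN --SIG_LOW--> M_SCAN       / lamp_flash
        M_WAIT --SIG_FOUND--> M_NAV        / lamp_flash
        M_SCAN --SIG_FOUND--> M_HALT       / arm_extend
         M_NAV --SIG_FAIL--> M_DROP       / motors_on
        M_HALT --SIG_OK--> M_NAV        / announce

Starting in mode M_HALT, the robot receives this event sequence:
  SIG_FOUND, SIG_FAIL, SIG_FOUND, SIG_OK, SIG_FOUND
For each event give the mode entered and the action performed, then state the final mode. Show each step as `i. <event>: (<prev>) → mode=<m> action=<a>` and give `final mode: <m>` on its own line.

final mode: M_DROP

1. SIG_FOUND: (M_HALT) → mode=M_DROP action=arm_extend
2. SIG_FAIL: (M_DROP) → mode=M_FOLLOW action=arm_extend
3. SIG_FOUND: (M_FOLLOW) → mode=M_DROP action=arm_extend
4. SIG_OK: (M_DROP) → mode=M_FOLLOW action=lamp_flash
5. SIG_FOUND: (M_FOLLOW) → mode=M_DROP action=arm_extend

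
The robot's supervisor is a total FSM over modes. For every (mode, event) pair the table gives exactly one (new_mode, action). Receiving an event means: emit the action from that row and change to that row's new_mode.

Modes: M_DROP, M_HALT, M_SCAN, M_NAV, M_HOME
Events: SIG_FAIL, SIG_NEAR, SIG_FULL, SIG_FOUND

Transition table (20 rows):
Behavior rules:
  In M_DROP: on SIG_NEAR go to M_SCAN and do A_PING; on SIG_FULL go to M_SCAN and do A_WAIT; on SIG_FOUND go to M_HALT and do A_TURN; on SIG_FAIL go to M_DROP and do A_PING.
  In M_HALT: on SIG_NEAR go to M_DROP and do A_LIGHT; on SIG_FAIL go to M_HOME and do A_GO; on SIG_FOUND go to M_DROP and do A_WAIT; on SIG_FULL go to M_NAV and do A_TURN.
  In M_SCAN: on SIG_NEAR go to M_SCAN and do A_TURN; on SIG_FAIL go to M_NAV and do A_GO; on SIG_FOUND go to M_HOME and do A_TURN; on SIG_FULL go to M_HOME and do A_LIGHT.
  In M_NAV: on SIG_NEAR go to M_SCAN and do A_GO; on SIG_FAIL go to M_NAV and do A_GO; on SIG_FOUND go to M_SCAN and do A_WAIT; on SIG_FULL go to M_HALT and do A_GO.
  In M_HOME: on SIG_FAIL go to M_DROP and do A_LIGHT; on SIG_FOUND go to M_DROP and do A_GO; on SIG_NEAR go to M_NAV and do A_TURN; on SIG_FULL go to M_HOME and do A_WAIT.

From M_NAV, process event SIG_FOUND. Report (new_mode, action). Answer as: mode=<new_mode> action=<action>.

current mode = M_NAV; filter table to that mode:
  (M_NAV, SIG_NEAR) → (M_SCAN, A_GO)
  (M_NAV, SIG_FAIL) → (M_NAV, A_GO)
  (M_NAV, SIG_FOUND) → (M_SCAN, A_WAIT)  ← event matches
  (M_NAV, SIG_FULL) → (M_HALT, A_GO)
event = SIG_FOUND selects (M_SCAN, A_WAIT)

mode=M_SCAN action=A_WAIT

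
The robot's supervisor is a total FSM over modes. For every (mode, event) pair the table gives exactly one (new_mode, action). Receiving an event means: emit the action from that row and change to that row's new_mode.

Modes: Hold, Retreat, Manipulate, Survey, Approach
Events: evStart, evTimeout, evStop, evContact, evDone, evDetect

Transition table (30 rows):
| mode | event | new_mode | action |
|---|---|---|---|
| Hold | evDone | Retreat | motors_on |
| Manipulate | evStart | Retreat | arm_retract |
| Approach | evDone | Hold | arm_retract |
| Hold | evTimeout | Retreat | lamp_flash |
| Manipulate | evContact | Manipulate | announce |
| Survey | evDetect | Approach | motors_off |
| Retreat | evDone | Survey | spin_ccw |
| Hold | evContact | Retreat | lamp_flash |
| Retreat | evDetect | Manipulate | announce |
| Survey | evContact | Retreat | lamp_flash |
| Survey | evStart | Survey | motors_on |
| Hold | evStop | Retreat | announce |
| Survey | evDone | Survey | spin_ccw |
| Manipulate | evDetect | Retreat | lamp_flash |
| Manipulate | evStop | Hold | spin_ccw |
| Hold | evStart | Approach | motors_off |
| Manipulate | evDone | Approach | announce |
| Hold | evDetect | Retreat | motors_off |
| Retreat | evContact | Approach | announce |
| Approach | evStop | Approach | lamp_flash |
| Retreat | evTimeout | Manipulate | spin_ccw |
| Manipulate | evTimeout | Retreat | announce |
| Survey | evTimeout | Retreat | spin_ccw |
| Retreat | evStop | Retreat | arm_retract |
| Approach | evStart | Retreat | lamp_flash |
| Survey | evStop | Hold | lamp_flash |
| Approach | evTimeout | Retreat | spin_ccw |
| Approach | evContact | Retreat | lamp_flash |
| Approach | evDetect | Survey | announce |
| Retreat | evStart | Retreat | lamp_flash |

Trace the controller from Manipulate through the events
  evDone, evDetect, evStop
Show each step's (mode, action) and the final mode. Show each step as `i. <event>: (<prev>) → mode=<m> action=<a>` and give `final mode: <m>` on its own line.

1. evDone: (Manipulate) → mode=Approach action=announce
2. evDetect: (Approach) → mode=Survey action=announce
3. evStop: (Survey) → mode=Hold action=lamp_flash

final mode: Hold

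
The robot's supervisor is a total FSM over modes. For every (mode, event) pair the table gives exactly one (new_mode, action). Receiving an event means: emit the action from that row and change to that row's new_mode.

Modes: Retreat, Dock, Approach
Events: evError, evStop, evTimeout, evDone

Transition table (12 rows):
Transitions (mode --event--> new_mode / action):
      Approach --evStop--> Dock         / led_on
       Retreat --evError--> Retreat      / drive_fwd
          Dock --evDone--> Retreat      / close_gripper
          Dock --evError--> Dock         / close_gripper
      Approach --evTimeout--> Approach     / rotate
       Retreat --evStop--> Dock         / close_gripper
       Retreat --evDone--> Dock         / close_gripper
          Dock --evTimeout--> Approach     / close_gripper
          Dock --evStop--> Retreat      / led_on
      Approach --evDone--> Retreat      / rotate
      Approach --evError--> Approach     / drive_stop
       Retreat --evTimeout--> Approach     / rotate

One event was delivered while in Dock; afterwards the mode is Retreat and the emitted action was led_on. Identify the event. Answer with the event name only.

try evError: (Dock, evError) → (Dock, close_gripper)
try evStop: (Dock, evStop) → (Retreat, led_on)  ← matches
try evTimeout: (Dock, evTimeout) → (Approach, close_gripper)
try evDone: (Dock, evDone) → (Retreat, close_gripper)

evStop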